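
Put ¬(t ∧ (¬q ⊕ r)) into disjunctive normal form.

¬t ∨ (q ∧ ¬r) ∨ (r ∧ ¬q)

¬(t ∧ (¬q ⊕ r))
⇔ ¬(t ∧ ((¬q ∧ ¬r) ∨ (¬¬q ∧ r)))   — expand ⊕
⇔ ¬t ∨ ¬((¬q ∧ ¬r) ∨ (¬¬q ∧ r))   — De Morgan
⇔ ¬t ∨ (¬(¬q ∧ ¬r) ∧ ¬(¬¬q ∧ r))   — De Morgan
⇔ ¬t ∨ ((¬¬q ∨ ¬¬r) ∧ ¬(¬¬q ∧ r))   — De Morgan
⇔ ¬t ∨ ((q ∨ ¬¬r) ∧ ¬(¬¬q ∧ r))   — double negation
⇔ ¬t ∨ ((q ∨ r) ∧ ¬(¬¬q ∧ r))   — double negation
⇔ ¬t ∨ ((q ∨ r) ∧ (¬¬¬q ∨ ¬r))   — De Morgan
⇔ ¬t ∨ ((q ∨ r) ∧ (¬q ∨ ¬r))   — double negation
⇔ ¬t ∨ (q ∧ ¬q) ∨ (q ∧ ¬r) ∨ (r ∧ ¬q) ∨ (r ∧ ¬r)   — distribute ∧ over ∨
⇔ ¬t ∨ (q ∧ ¬r) ∨ (r ∧ ¬q)   — simplify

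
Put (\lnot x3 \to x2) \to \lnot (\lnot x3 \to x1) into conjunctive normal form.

\lnot x3 \land (\lnot x2 \lor \lnot x1)

(\lnot x3 \to x2) \to \lnot (\lnot x3 \to x1)
≡ \lnot (\lnot x3 \to x2) \lor \lnot (\lnot x3 \to x1)   — eliminate \to
≡ \lnot (\lnot \lnot x3 \lor x2) \lor \lnot (\lnot x3 \to x1)   — eliminate \to
≡ \lnot (\lnot \lnot x3 \lor x2) \lor \lnot (\lnot \lnot x3 \lor x1)   — eliminate \to
≡ (\lnot \lnot \lnot x3 \land \lnot x2) \lor \lnot (\lnot \lnot x3 \lor x1)   — De Morgan
≡ (\lnot x3 \land \lnot x2) \lor \lnot (\lnot \lnot x3 \lor x1)   — double negation
≡ (\lnot x3 \land \lnot x2) \lor (\lnot \lnot \lnot x3 \land \lnot x1)   — De Morgan
≡ (\lnot x3 \land \lnot x2) \lor (\lnot x3 \land \lnot x1)   — double negation
≡ (\lnot x3 \lor \lnot x3) \land (\lnot x3 \lor \lnot x1) \land (\lnot x2 \lor \lnot x3) \land (\lnot x2 \lor \lnot x1)   — distribute \lor over \land
≡ \lnot x3 \land (\lnot x2 \lor \lnot x1)   — simplify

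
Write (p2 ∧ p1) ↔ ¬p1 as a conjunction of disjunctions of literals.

(p2 ∧ p1) ↔ ¬p1
⇔ ((p2 ∧ p1) → ¬p1) ∧ (¬p1 → (p2 ∧ p1))
⇔ (¬(p2 ∧ p1) ∨ ¬p1) ∧ (¬p1 → (p2 ∧ p1))
⇔ (¬(p2 ∧ p1) ∨ ¬p1) ∧ (¬¬p1 ∨ (p2 ∧ p1))
⇔ (¬p2 ∨ ¬p1 ∨ ¬p1) ∧ (¬¬p1 ∨ (p2 ∧ p1))
⇔ (¬p2 ∨ ¬p1 ∨ ¬p1) ∧ (p1 ∨ (p2 ∧ p1))
⇔ (¬p2 ∨ ¬p1 ∨ ¬p1) ∧ (p1 ∨ p2) ∧ (p1 ∨ p1)
⇔ (¬p2 ∨ ¬p1) ∧ p1

(¬p2 ∨ ¬p1) ∧ p1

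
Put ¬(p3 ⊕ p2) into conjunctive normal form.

¬(p3 ⊕ p2)
⇔ ¬((p3 ∨ p2) ∧ ¬(p3 ∧ p2))   — expand ⊕
⇔ ¬(p3 ∨ p2) ∨ ¬¬(p3 ∧ p2)   — De Morgan
⇔ (¬p3 ∧ ¬p2) ∨ ¬¬(p3 ∧ p2)   — De Morgan
⇔ (¬p3 ∧ ¬p2) ∨ (p3 ∧ p2)   — double negation
⇔ (¬p3 ∨ p3) ∧ (¬p3 ∨ p2) ∧ (¬p2 ∨ p3) ∧ (¬p2 ∨ p2)   — distribute ∨ over ∧
⇔ (¬p3 ∨ p2) ∧ (¬p2 ∨ p3)   — simplify

(¬p3 ∨ p2) ∧ (¬p2 ∨ p3)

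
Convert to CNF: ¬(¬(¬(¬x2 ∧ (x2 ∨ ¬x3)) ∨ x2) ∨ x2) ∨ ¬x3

¬x2 ∨ ¬x3

¬(¬(¬(¬x2 ∧ (x2 ∨ ¬x3)) ∨ x2) ∨ x2) ∨ ¬x3
≡ ¬¬(¬(¬x2 ∧ (x2 ∨ ¬x3)) ∨ x2) ∧ ¬x2 ∨ ¬x3   [De Morgan]
≡ (¬(¬x2 ∧ (x2 ∨ ¬x3)) ∨ x2) ∧ ¬x2 ∨ ¬x3   [double negation]
≡ (¬¬x2 ∨ ¬(x2 ∨ ¬x3) ∨ x2) ∧ ¬x2 ∨ ¬x3   [De Morgan]
≡ (x2 ∨ ¬(x2 ∨ ¬x3) ∨ x2) ∧ ¬x2 ∨ ¬x3   [double negation]
≡ (x2 ∨ ¬x2 ∧ ¬¬x3 ∨ x2) ∧ ¬x2 ∨ ¬x3   [De Morgan]
≡ (x2 ∨ ¬x2 ∧ x3 ∨ x2) ∧ ¬x2 ∨ ¬x3   [double negation]
≡ (x2 ∨ ¬x2 ∨ x2 ∨ ¬x3) ∧ (x2 ∨ x3 ∨ x2 ∨ ¬x3) ∧ (¬x2 ∨ ¬x3)   [distribute ∨ over ∧]
≡ ¬x2 ∨ ¬x3   [simplify]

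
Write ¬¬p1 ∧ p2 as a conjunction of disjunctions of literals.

p1 ∧ p2

¬¬p1 ∧ p2
⇔ p1 ∧ p2   — double negation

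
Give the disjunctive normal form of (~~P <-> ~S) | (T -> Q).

(~P & S) | (~S & P) | ~T | Q

(~~P <-> ~S) | (T -> Q)
≡ ((~~P -> ~S) & (~S -> ~~P)) | (T -> Q)   — eliminate <->
≡ ((~~~P | ~S) & (~S -> ~~P)) | (T -> Q)   — eliminate ->
≡ ((~~~P | ~S) & (~~S | ~~P)) | (T -> Q)   — eliminate ->
≡ ((~~~P | ~S) & (~~S | ~~P)) | ~T | Q   — eliminate ->
≡ ((~P | ~S) & (~~S | ~~P)) | ~T | Q   — double negation
≡ ((~P | ~S) & (S | ~~P)) | ~T | Q   — double negation
≡ ((~P | ~S) & (S | P)) | ~T | Q   — double negation
≡ (~P & S) | (~P & P) | (~S & S) | (~S & P) | ~T | Q   — distribute & over |
≡ (~P & S) | (~S & P) | ~T | Q   — simplify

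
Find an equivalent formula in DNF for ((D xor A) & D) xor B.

((D xor A) & D) xor B
= ((D xor A) & D & ~B) | (~((D xor A) & D) & B)   [expand xor]
= (((D & ~A) | (~D & A)) & D & ~B) | (~((D xor A) & D) & B)   [expand xor]
= (((D & ~A) | (~D & A)) & D & ~B) | (~(((D & ~A) | (~D & A)) & D) & B)   [expand xor]
= (((D & ~A) | (~D & A)) & D & ~B) | ((~((D & ~A) | (~D & A)) | ~D) & B)   [De Morgan]
= (((D & ~A) | (~D & A)) & D & ~B) | (((~(D & ~A) & ~(~D & A)) | ~D) & B)   [De Morgan]
= (((D & ~A) | (~D & A)) & D & ~B) | ((((~D | ~~A) & ~(~D & A)) | ~D) & B)   [De Morgan]
= (((D & ~A) | (~D & A)) & D & ~B) | ((((~D | A) & ~(~D & A)) | ~D) & B)   [double negation]
= (((D & ~A) | (~D & A)) & D & ~B) | ((((~D | A) & (~~D | ~A)) | ~D) & B)   [De Morgan]
= (((D & ~A) | (~D & A)) & D & ~B) | ((((~D | A) & (D | ~A)) | ~D) & B)   [double negation]
= (D & ~A & D & ~B) | (~D & A & D & ~B) | (~D & D & B) | (~D & ~A & B) | (A & D & B) | (A & ~A & B) | (~D & B)   [distribute & over |]
= (D & ~A & ~B) | (A & D & B) | (~D & B)   [simplify]

(D & ~A & ~B) | (A & D & B) | (~D & B)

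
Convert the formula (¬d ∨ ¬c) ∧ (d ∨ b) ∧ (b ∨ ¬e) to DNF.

(¬d ∨ ¬c) ∧ (d ∨ b) ∧ (b ∨ ¬e)
≡ (¬d ∧ d ∧ b) ∨ (¬d ∧ d ∧ ¬e) ∨ (¬d ∧ b ∧ b) ∨ (¬d ∧ b ∧ ¬e) ∨ (¬c ∧ d ∧ b) ∨ (¬c ∧ d ∧ ¬e) ∨ (¬c ∧ b ∧ b) ∨ (¬c ∧ b ∧ ¬e)   — distribute ∧ over ∨
≡ (¬d ∧ b) ∨ (¬c ∧ d ∧ ¬e) ∨ (¬c ∧ b)   — simplify

(¬d ∧ b) ∨ (¬c ∧ d ∧ ¬e) ∨ (¬c ∧ b)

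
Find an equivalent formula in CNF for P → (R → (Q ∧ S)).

P → (R → (Q ∧ S))
≡ ¬P ∨ (R → (Q ∧ S))
≡ ¬P ∨ ¬R ∨ (Q ∧ S)
≡ (¬P ∨ ¬R ∨ Q) ∧ (¬P ∨ ¬R ∨ S)

(¬P ∨ ¬R ∨ Q) ∧ (¬P ∨ ¬R ∨ S)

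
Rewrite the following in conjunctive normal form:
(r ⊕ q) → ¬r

¬r ∨ q

(r ⊕ q) → ¬r
= ¬(r ⊕ q) ∨ ¬r   — eliminate →
= ¬((r ∨ q) ∧ ¬(r ∧ q)) ∨ ¬r   — expand ⊕
= ¬(r ∨ q) ∨ ¬¬(r ∧ q) ∨ ¬r   — De Morgan
= (¬r ∧ ¬q) ∨ ¬¬(r ∧ q) ∨ ¬r   — De Morgan
= (¬r ∧ ¬q) ∨ (r ∧ q) ∨ ¬r   — double negation
= (¬r ∨ r ∨ ¬r) ∧ (¬r ∨ q ∨ ¬r) ∧ (¬q ∨ r ∨ ¬r) ∧ (¬q ∨ q ∨ ¬r)   — distribute ∨ over ∧
= ¬r ∨ q   — simplify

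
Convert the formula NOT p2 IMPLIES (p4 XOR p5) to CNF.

NOT p2 IMPLIES (p4 XOR p5)
⇔ NOT NOT p2 OR (p4 XOR p5)   [eliminate IMPLIES]
⇔ NOT NOT p2 OR ((p4 OR p5) AND NOT (p4 AND p5))   [expand XOR]
⇔ p2 OR ((p4 OR p5) AND NOT (p4 AND p5))   [double negation]
⇔ p2 OR ((p4 OR p5) AND (NOT p4 OR NOT p5))   [De Morgan]
⇔ (p2 OR p4 OR p5) AND (p2 OR NOT p4 OR NOT p5)   [distribute OR over AND]

(p2 OR p4 OR p5) AND (p2 OR NOT p4 OR NOT p5)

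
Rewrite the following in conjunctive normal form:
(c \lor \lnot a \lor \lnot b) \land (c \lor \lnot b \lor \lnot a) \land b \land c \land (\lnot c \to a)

(c \lor \lnot a \lor \lnot b) \land (c \lor \lnot b \lor \lnot a) \land b \land c \land (\lnot c \to a)
⇔ (c \lor \lnot a \lor \lnot b) \land (c \lor \lnot b \lor \lnot a) \land b \land c \land (\lnot \lnot c \lor a)   (eliminate \to)
⇔ (c \lor \lnot a \lor \lnot b) \land (c \lor \lnot b \lor \lnot a) \land b \land c \land (c \lor a)   (double negation)
⇔ b \land c   (simplify)

b \land c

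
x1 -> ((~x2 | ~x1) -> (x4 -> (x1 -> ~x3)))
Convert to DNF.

~x1 | (x2 & x1) | ~x4 | ~x3

x1 -> ((~x2 | ~x1) -> (x4 -> (x1 -> ~x3)))
≡ ~x1 | ((~x2 | ~x1) -> (x4 -> (x1 -> ~x3)))   (eliminate ->)
≡ ~x1 | ~(~x2 | ~x1) | (x4 -> (x1 -> ~x3))   (eliminate ->)
≡ ~x1 | ~(~x2 | ~x1) | ~x4 | (x1 -> ~x3)   (eliminate ->)
≡ ~x1 | ~(~x2 | ~x1) | ~x4 | ~x1 | ~x3   (eliminate ->)
≡ ~x1 | (~~x2 & ~~x1) | ~x4 | ~x1 | ~x3   (De Morgan)
≡ ~x1 | (x2 & ~~x1) | ~x4 | ~x1 | ~x3   (double negation)
≡ ~x1 | (x2 & x1) | ~x4 | ~x1 | ~x3   (double negation)
≡ ~x1 | (x2 & x1) | ~x4 | ~x3   (simplify)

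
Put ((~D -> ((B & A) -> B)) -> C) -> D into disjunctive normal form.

(~B & ~C) | (~A & ~C) | (B & ~C) | D

((~D -> ((B & A) -> B)) -> C) -> D
= ~((~D -> ((B & A) -> B)) -> C) | D   [eliminate ->]
= ~(~(~D -> ((B & A) -> B)) | C) | D   [eliminate ->]
= ~(~(~~D | ((B & A) -> B)) | C) | D   [eliminate ->]
= ~(~(~~D | ~(B & A) | B) | C) | D   [eliminate ->]
= (~~(~~D | ~(B & A) | B) & ~C) | D   [De Morgan]
= ((~~D | ~(B & A) | B) & ~C) | D   [double negation]
= ((D | ~(B & A) | B) & ~C) | D   [double negation]
= ((D | ~B | ~A | B) & ~C) | D   [De Morgan]
= (D & ~C) | (~B & ~C) | (~A & ~C) | (B & ~C) | D   [distribute & over |]
= (~B & ~C) | (~A & ~C) | (B & ~C) | D   [simplify]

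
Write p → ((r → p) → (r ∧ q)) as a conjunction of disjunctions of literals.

(¬p ∨ r) ∧ (¬p ∨ q)

p → ((r → p) → (r ∧ q))
⇔ ¬p ∨ ((r → p) → (r ∧ q))   — eliminate →
⇔ ¬p ∨ ¬(r → p) ∨ (r ∧ q)   — eliminate →
⇔ ¬p ∨ ¬(¬r ∨ p) ∨ (r ∧ q)   — eliminate →
⇔ ¬p ∨ (¬¬r ∧ ¬p) ∨ (r ∧ q)   — De Morgan
⇔ ¬p ∨ (r ∧ ¬p) ∨ (r ∧ q)   — double negation
⇔ (¬p ∨ r ∨ r) ∧ (¬p ∨ r ∨ q) ∧ (¬p ∨ ¬p ∨ r) ∧ (¬p ∨ ¬p ∨ q)   — distribute ∨ over ∧
⇔ (¬p ∨ r) ∧ (¬p ∨ q)   — simplify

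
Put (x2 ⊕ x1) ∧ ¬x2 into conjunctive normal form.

(x2 ∨ x1) ∧ ¬x2

(x2 ⊕ x1) ∧ ¬x2
≡ (x2 ∨ x1) ∧ ¬(x2 ∧ x1) ∧ ¬x2   [expand ⊕]
≡ (x2 ∨ x1) ∧ (¬x2 ∨ ¬x1) ∧ ¬x2   [De Morgan]
≡ (x2 ∨ x1) ∧ ¬x2   [simplify]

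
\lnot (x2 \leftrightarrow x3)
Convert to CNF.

\lnot (x2 \leftrightarrow x3)
≡ \lnot ((x2 \to x3) \land (x3 \to x2))   (eliminate \leftrightarrow)
≡ \lnot ((\lnot x2 \lor x3) \land (x3 \to x2))   (eliminate \to)
≡ \lnot ((\lnot x2 \lor x3) \land (\lnot x3 \lor x2))   (eliminate \to)
≡ \lnot (\lnot x2 \lor x3) \lor \lnot (\lnot x3 \lor x2)   (De Morgan)
≡ (\lnot \lnot x2 \land \lnot x3) \lor \lnot (\lnot x3 \lor x2)   (De Morgan)
≡ (x2 \land \lnot x3) \lor \lnot (\lnot x3 \lor x2)   (double negation)
≡ (x2 \land \lnot x3) \lor (\lnot \lnot x3 \land \lnot x2)   (De Morgan)
≡ (x2 \land \lnot x3) \lor (x3 \land \lnot x2)   (double negation)
≡ (x2 \lor x3) \land (x2 \lor \lnot x2) \land (\lnot x3 \lor x3) \land (\lnot x3 \lor \lnot x2)   (distribute \lor over \land)
≡ (x2 \lor x3) \land (\lnot x3 \lor \lnot x2)   (simplify)

(x2 \lor x3) \land (\lnot x3 \lor \lnot x2)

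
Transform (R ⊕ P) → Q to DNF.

(R ⊕ P) → Q
⇔ ¬(R ⊕ P) ∨ Q
⇔ ¬((R ∧ ¬P) ∨ (¬R ∧ P)) ∨ Q
⇔ (¬(R ∧ ¬P) ∧ ¬(¬R ∧ P)) ∨ Q
⇔ ((¬R ∨ ¬¬P) ∧ ¬(¬R ∧ P)) ∨ Q
⇔ ((¬R ∨ P) ∧ ¬(¬R ∧ P)) ∨ Q
⇔ ((¬R ∨ P) ∧ (¬¬R ∨ ¬P)) ∨ Q
⇔ ((¬R ∨ P) ∧ (R ∨ ¬P)) ∨ Q
⇔ (¬R ∧ R) ∨ (¬R ∧ ¬P) ∨ (P ∧ R) ∨ (P ∧ ¬P) ∨ Q
⇔ (¬R ∧ ¬P) ∨ (P ∧ R) ∨ Q

(¬R ∧ ¬P) ∨ (P ∧ R) ∨ Q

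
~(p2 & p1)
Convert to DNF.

~p2 | ~p1

~(p2 & p1)
≡ ~p2 | ~p1   (De Morgan)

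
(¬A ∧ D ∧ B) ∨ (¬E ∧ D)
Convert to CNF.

(¬A ∨ ¬E) ∧ D ∧ (B ∨ ¬E)

(¬A ∧ D ∧ B) ∨ (¬E ∧ D)
= (¬A ∨ ¬E) ∧ (¬A ∨ D) ∧ (D ∨ ¬E) ∧ (D ∨ D) ∧ (B ∨ ¬E) ∧ (B ∨ D)   [distribute ∨ over ∧]
= (¬A ∨ ¬E) ∧ D ∧ (B ∨ ¬E)   [simplify]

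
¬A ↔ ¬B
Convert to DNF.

(A ∧ B) ∨ (¬B ∧ ¬A)

¬A ↔ ¬B
⇔ (¬A → ¬B) ∧ (¬B → ¬A)
⇔ (¬¬A ∨ ¬B) ∧ (¬B → ¬A)
⇔ (¬¬A ∨ ¬B) ∧ (¬¬B ∨ ¬A)
⇔ (A ∨ ¬B) ∧ (¬¬B ∨ ¬A)
⇔ (A ∨ ¬B) ∧ (B ∨ ¬A)
⇔ (A ∧ B) ∨ (A ∧ ¬A) ∨ (¬B ∧ B) ∨ (¬B ∧ ¬A)
⇔ (A ∧ B) ∨ (¬B ∧ ¬A)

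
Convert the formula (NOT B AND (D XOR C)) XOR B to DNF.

(NOT B AND (D XOR C)) XOR B
≡ (NOT B AND (D XOR C) AND NOT B) OR (NOT (NOT B AND (D XOR C)) AND B)
≡ (NOT B AND ((D AND NOT C) OR (NOT D AND C)) AND NOT B) OR (NOT (NOT B AND (D XOR C)) AND B)
≡ (NOT B AND ((D AND NOT C) OR (NOT D AND C)) AND NOT B) OR (NOT (NOT B AND ((D AND NOT C) OR (NOT D AND C))) AND B)
≡ (NOT B AND ((D AND NOT C) OR (NOT D AND C)) AND NOT B) OR ((NOT NOT B OR NOT ((D AND NOT C) OR (NOT D AND C))) AND B)
≡ (NOT B AND ((D AND NOT C) OR (NOT D AND C)) AND NOT B) OR ((B OR NOT ((D AND NOT C) OR (NOT D AND C))) AND B)
≡ (NOT B AND ((D AND NOT C) OR (NOT D AND C)) AND NOT B) OR ((B OR (NOT (D AND NOT C) AND NOT (NOT D AND C))) AND B)
≡ (NOT B AND ((D AND NOT C) OR (NOT D AND C)) AND NOT B) OR ((B OR ((NOT D OR NOT NOT C) AND NOT (NOT D AND C))) AND B)
≡ (NOT B AND ((D AND NOT C) OR (NOT D AND C)) AND NOT B) OR ((B OR ((NOT D OR C) AND NOT (NOT D AND C))) AND B)
≡ (NOT B AND ((D AND NOT C) OR (NOT D AND C)) AND NOT B) OR ((B OR ((NOT D OR C) AND (NOT NOT D OR NOT C))) AND B)
≡ (NOT B AND ((D AND NOT C) OR (NOT D AND C)) AND NOT B) OR ((B OR ((NOT D OR C) AND (D OR NOT C))) AND B)
≡ (NOT B AND D AND NOT C AND NOT B) OR (NOT B AND NOT D AND C AND NOT B) OR (B AND B) OR (NOT D AND D AND B) OR (NOT D AND NOT C AND B) OR (C AND D AND B) OR (C AND NOT C AND B)
≡ (NOT B AND D AND NOT C) OR (NOT B AND NOT D AND C) OR B

(NOT B AND D AND NOT C) OR (NOT B AND NOT D AND C) OR B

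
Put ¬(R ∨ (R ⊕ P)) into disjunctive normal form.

¬(R ∨ (R ⊕ P))
= ¬(R ∨ (R ∧ ¬P) ∨ (¬R ∧ P))
= ¬R ∧ ¬(R ∧ ¬P) ∧ ¬(¬R ∧ P)
= ¬R ∧ (¬R ∨ ¬¬P) ∧ ¬(¬R ∧ P)
= ¬R ∧ (¬R ∨ P) ∧ ¬(¬R ∧ P)
= ¬R ∧ (¬R ∨ P) ∧ (¬¬R ∨ ¬P)
= ¬R ∧ (¬R ∨ P) ∧ (R ∨ ¬P)
= (¬R ∧ ¬R ∧ R) ∨ (¬R ∧ ¬R ∧ ¬P) ∨ (¬R ∧ P ∧ R) ∨ (¬R ∧ P ∧ ¬P)
= ¬R ∧ ¬P

¬R ∧ ¬P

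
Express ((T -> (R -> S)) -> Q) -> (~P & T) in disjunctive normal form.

((T -> (R -> S)) -> Q) -> (~P & T)
⇔ ~((T -> (R -> S)) -> Q) | (~P & T)   — eliminate ->
⇔ ~(~(T -> (R -> S)) | Q) | (~P & T)   — eliminate ->
⇔ ~(~(~T | (R -> S)) | Q) | (~P & T)   — eliminate ->
⇔ ~(~(~T | ~R | S) | Q) | (~P & T)   — eliminate ->
⇔ (~~(~T | ~R | S) & ~Q) | (~P & T)   — De Morgan
⇔ ((~T | ~R | S) & ~Q) | (~P & T)   — double negation
⇔ (~T & ~Q) | (~R & ~Q) | (S & ~Q) | (~P & T)   — distribute & over |

(~T & ~Q) | (~R & ~Q) | (S & ~Q) | (~P & T)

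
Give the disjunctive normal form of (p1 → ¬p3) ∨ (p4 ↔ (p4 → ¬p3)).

(p1 → ¬p3) ∨ (p4 ↔ (p4 → ¬p3))
= ¬p1 ∨ ¬p3 ∨ (p4 ↔ (p4 → ¬p3))   [eliminate →]
= ¬p1 ∨ ¬p3 ∨ ((p4 → (p4 → ¬p3)) ∧ ((p4 → ¬p3) → p4))   [eliminate ↔]
= ¬p1 ∨ ¬p3 ∨ ((¬p4 ∨ (p4 → ¬p3)) ∧ ((p4 → ¬p3) → p4))   [eliminate →]
= ¬p1 ∨ ¬p3 ∨ ((¬p4 ∨ ¬p4 ∨ ¬p3) ∧ ((p4 → ¬p3) → p4))   [eliminate →]
= ¬p1 ∨ ¬p3 ∨ ((¬p4 ∨ ¬p4 ∨ ¬p3) ∧ (¬(p4 → ¬p3) ∨ p4))   [eliminate →]
= ¬p1 ∨ ¬p3 ∨ ((¬p4 ∨ ¬p4 ∨ ¬p3) ∧ (¬(¬p4 ∨ ¬p3) ∨ p4))   [eliminate →]
= ¬p1 ∨ ¬p3 ∨ ((¬p4 ∨ ¬p4 ∨ ¬p3) ∧ ((¬¬p4 ∧ ¬¬p3) ∨ p4))   [De Morgan]
= ¬p1 ∨ ¬p3 ∨ ((¬p4 ∨ ¬p4 ∨ ¬p3) ∧ ((p4 ∧ ¬¬p3) ∨ p4))   [double negation]
= ¬p1 ∨ ¬p3 ∨ ((¬p4 ∨ ¬p4 ∨ ¬p3) ∧ ((p4 ∧ p3) ∨ p4))   [double negation]
= ¬p1 ∨ ¬p3 ∨ (¬p4 ∧ p4 ∧ p3) ∨ (¬p4 ∧ p4) ∨ (¬p4 ∧ p4 ∧ p3) ∨ (¬p4 ∧ p4) ∨ (¬p3 ∧ p4 ∧ p3) ∨ (¬p3 ∧ p4)   [distribute ∧ over ∨]
= ¬p1 ∨ ¬p3   [simplify]

¬p1 ∨ ¬p3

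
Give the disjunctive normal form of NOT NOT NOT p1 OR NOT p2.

NOT p1 OR NOT p2

NOT NOT NOT p1 OR NOT p2
= NOT p1 OR NOT p2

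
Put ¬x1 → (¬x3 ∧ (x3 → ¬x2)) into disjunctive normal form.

x1 ∨ ¬x3

¬x1 → (¬x3 ∧ (x3 → ¬x2))
= ¬¬x1 ∨ (¬x3 ∧ (x3 → ¬x2))   [eliminate →]
= ¬¬x1 ∨ (¬x3 ∧ (¬x3 ∨ ¬x2))   [eliminate →]
= x1 ∨ (¬x3 ∧ (¬x3 ∨ ¬x2))   [double negation]
= x1 ∨ (¬x3 ∧ ¬x3) ∨ (¬x3 ∧ ¬x2)   [distribute ∧ over ∨]
= x1 ∨ ¬x3   [simplify]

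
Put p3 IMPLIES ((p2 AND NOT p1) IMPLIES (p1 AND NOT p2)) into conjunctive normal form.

NOT p3 OR NOT p2 OR p1

p3 IMPLIES ((p2 AND NOT p1) IMPLIES (p1 AND NOT p2))
= NOT p3 OR ((p2 AND NOT p1) IMPLIES (p1 AND NOT p2))   [eliminate IMPLIES]
= NOT p3 OR NOT (p2 AND NOT p1) OR (p1 AND NOT p2)   [eliminate IMPLIES]
= NOT p3 OR NOT p2 OR NOT NOT p1 OR (p1 AND NOT p2)   [De Morgan]
= NOT p3 OR NOT p2 OR p1 OR (p1 AND NOT p2)   [double negation]
= (NOT p3 OR NOT p2 OR p1 OR p1) AND (NOT p3 OR NOT p2 OR p1 OR NOT p2)   [distribute OR over AND]
= NOT p3 OR NOT p2 OR p1   [simplify]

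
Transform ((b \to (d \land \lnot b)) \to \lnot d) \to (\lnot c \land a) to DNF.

((b \to (d \land \lnot b)) \to \lnot d) \to (\lnot c \land a)
≡ \lnot ((b \to (d \land \lnot b)) \to \lnot d) \lor (\lnot c \land a)
≡ \lnot (\lnot (b \to (d \land \lnot b)) \lor \lnot d) \lor (\lnot c \land a)
≡ \lnot (\lnot (\lnot b \lor (d \land \lnot b)) \lor \lnot d) \lor (\lnot c \land a)
≡ (\lnot \lnot (\lnot b \lor (d \land \lnot b)) \land \lnot \lnot d) \lor (\lnot c \land a)
≡ ((\lnot b \lor (d \land \lnot b)) \land \lnot \lnot d) \lor (\lnot c \land a)
≡ ((\lnot b \lor (d \land \lnot b)) \land d) \lor (\lnot c \land a)
≡ (\lnot b \land d) \lor (d \land \lnot b \land d) \lor (\lnot c \land a)
≡ (\lnot b \land d) \lor (\lnot c \land a)

(\lnot b \land d) \lor (\lnot c \land a)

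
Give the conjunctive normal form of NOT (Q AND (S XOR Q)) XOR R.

(NOT Q OR S OR R) AND (Q OR NOT R) AND (NOT S OR NOT Q OR NOT R)

NOT (Q AND (S XOR Q)) XOR R
⇔ (NOT (Q AND (S XOR Q)) OR R) AND NOT (NOT (Q AND (S XOR Q)) AND R)   [expand XOR]
⇔ (NOT (Q AND (S OR Q) AND NOT (S AND Q)) OR R) AND NOT (NOT (Q AND (S XOR Q)) AND R)   [expand XOR]
⇔ (NOT (Q AND (S OR Q) AND NOT (S AND Q)) OR R) AND NOT (NOT (Q AND (S OR Q) AND NOT (S AND Q)) AND R)   [expand XOR]
⇔ (NOT Q OR NOT (S OR Q) OR NOT NOT (S AND Q) OR R) AND NOT (NOT (Q AND (S OR Q) AND NOT (S AND Q)) AND R)   [De Morgan]
⇔ (NOT Q OR (NOT S AND NOT Q) OR NOT NOT (S AND Q) OR R) AND NOT (NOT (Q AND (S OR Q) AND NOT (S AND Q)) AND R)   [De Morgan]
⇔ (NOT Q OR (NOT S AND NOT Q) OR (S AND Q) OR R) AND NOT (NOT (Q AND (S OR Q) AND NOT (S AND Q)) AND R)   [double negation]
⇔ (NOT Q OR (NOT S AND NOT Q) OR (S AND Q) OR R) AND (NOT NOT (Q AND (S OR Q) AND NOT (S AND Q)) OR NOT R)   [De Morgan]
⇔ (NOT Q OR (NOT S AND NOT Q) OR (S AND Q) OR R) AND ((Q AND (S OR Q) AND NOT (S AND Q)) OR NOT R)   [double negation]
⇔ (NOT Q OR (NOT S AND NOT Q) OR (S AND Q) OR R) AND ((Q AND (S OR Q) AND (NOT S OR NOT Q)) OR NOT R)   [De Morgan]
⇔ (NOT Q OR NOT S OR S OR R) AND (NOT Q OR NOT S OR Q OR R) AND (NOT Q OR NOT Q OR S OR R) AND (NOT Q OR NOT Q OR Q OR R) AND (Q OR NOT R) AND (S OR Q OR NOT R) AND (NOT S OR NOT Q OR NOT R)   [distribute OR over AND]
⇔ (NOT Q OR S OR R) AND (Q OR NOT R) AND (NOT S OR NOT Q OR NOT R)   [simplify]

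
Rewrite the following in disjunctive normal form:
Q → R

Q → R
⇔ ¬Q ∨ R   [eliminate →]

¬Q ∨ R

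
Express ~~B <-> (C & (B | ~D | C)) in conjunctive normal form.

~~B <-> (C & (B | ~D | C))
≡ (~~B -> (C & (B | ~D | C))) & ((C & (B | ~D | C)) -> ~~B)   [eliminate <->]
≡ (~~~B | (C & (B | ~D | C))) & ((C & (B | ~D | C)) -> ~~B)   [eliminate ->]
≡ (~~~B | (C & (B | ~D | C))) & (~(C & (B | ~D | C)) | ~~B)   [eliminate ->]
≡ (~B | (C & (B | ~D | C))) & (~(C & (B | ~D | C)) | ~~B)   [double negation]
≡ (~B | (C & (B | ~D | C))) & (~C | ~(B | ~D | C) | ~~B)   [De Morgan]
≡ (~B | (C & (B | ~D | C))) & (~C | (~B & ~~D & ~C) | ~~B)   [De Morgan]
≡ (~B | (C & (B | ~D | C))) & (~C | (~B & D & ~C) | ~~B)   [double negation]
≡ (~B | (C & (B | ~D | C))) & (~C | (~B & D & ~C) | B)   [double negation]
≡ (~B | C) & (~B | B | ~D | C) & (~C | ~B | B) & (~C | D | B) & (~C | ~C | B)   [distribute | over &]
≡ (~B | C) & (~C | B)   [simplify]

(~B | C) & (~C | B)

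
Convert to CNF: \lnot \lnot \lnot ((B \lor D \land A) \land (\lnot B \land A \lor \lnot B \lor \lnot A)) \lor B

\lnot D \lor \lnot A \lor B

\lnot \lnot \lnot ((B \lor D \land A) \land (\lnot B \land A \lor \lnot B \lor \lnot A)) \lor B
= \lnot ((B \lor D \land A) \land (\lnot B \land A \lor \lnot B \lor \lnot A)) \lor B   [double negation]
= \lnot (B \lor D \land A) \lor \lnot (\lnot B \land A \lor \lnot B \lor \lnot A) \lor B   [De Morgan]
= \lnot B \land \lnot (D \land A) \lor \lnot (\lnot B \land A \lor \lnot B \lor \lnot A) \lor B   [De Morgan]
= \lnot B \land (\lnot D \lor \lnot A) \lor \lnot (\lnot B \land A \lor \lnot B \lor \lnot A) \lor B   [De Morgan]
= \lnot B \land (\lnot D \lor \lnot A) \lor \lnot (\lnot B \land A) \land \lnot \lnot B \land \lnot \lnot A \lor B   [De Morgan]
= \lnot B \land (\lnot D \lor \lnot A) \lor (\lnot \lnot B \lor \lnot A) \land \lnot \lnot B \land \lnot \lnot A \lor B   [De Morgan]
= \lnot B \land (\lnot D \lor \lnot A) \lor (B \lor \lnot A) \land \lnot \lnot B \land \lnot \lnot A \lor B   [double negation]
= \lnot B \land (\lnot D \lor \lnot A) \lor (B \lor \lnot A) \land B \land \lnot \lnot A \lor B   [double negation]
= \lnot B \land (\lnot D \lor \lnot A) \lor (B \lor \lnot A) \land B \land A \lor B   [double negation]
= (\lnot B \lor B \lor \lnot A \lor B) \land (\lnot B \lor B \lor B) \land (\lnot B \lor A \lor B) \land (\lnot D \lor \lnot A \lor B \lor \lnot A \lor B) \land (\lnot D \lor \lnot A \lor B \lor B) \land (\lnot D \lor \lnot A \lor A \lor B)   [distribute \lor over \land]
= \lnot D \lor \lnot A \lor B   [simplify]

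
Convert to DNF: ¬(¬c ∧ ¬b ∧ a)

¬(¬c ∧ ¬b ∧ a)
≡ ¬¬c ∨ ¬¬b ∨ ¬a   [De Morgan]
≡ c ∨ ¬¬b ∨ ¬a   [double negation]
≡ c ∨ b ∨ ¬a   [double negation]

c ∨ b ∨ ¬a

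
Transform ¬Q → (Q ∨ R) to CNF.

¬Q → (Q ∨ R)
= ¬¬Q ∨ Q ∨ R   [eliminate →]
= Q ∨ Q ∨ R   [double negation]
= Q ∨ R   [simplify]

Q ∨ R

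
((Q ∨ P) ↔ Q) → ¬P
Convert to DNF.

(P ∧ ¬Q) ∨ ¬P

((Q ∨ P) ↔ Q) → ¬P
⇔ ¬((Q ∨ P) ↔ Q) ∨ ¬P   — eliminate →
⇔ ¬(((Q ∨ P) → Q) ∧ (Q → (Q ∨ P))) ∨ ¬P   — eliminate ↔
⇔ ¬((¬(Q ∨ P) ∨ Q) ∧ (Q → (Q ∨ P))) ∨ ¬P   — eliminate →
⇔ ¬((¬(Q ∨ P) ∨ Q) ∧ (¬Q ∨ Q ∨ P)) ∨ ¬P   — eliminate →
⇔ ¬(¬(Q ∨ P) ∨ Q) ∨ ¬(¬Q ∨ Q ∨ P) ∨ ¬P   — De Morgan
⇔ (¬¬(Q ∨ P) ∧ ¬Q) ∨ ¬(¬Q ∨ Q ∨ P) ∨ ¬P   — De Morgan
⇔ ((Q ∨ P) ∧ ¬Q) ∨ ¬(¬Q ∨ Q ∨ P) ∨ ¬P   — double negation
⇔ ((Q ∨ P) ∧ ¬Q) ∨ (¬¬Q ∧ ¬Q ∧ ¬P) ∨ ¬P   — De Morgan
⇔ ((Q ∨ P) ∧ ¬Q) ∨ (Q ∧ ¬Q ∧ ¬P) ∨ ¬P   — double negation
⇔ (Q ∧ ¬Q) ∨ (P ∧ ¬Q) ∨ (Q ∧ ¬Q ∧ ¬P) ∨ ¬P   — distribute ∧ over ∨
⇔ (P ∧ ¬Q) ∨ ¬P   — simplify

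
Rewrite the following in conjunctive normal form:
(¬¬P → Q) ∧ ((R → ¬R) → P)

(¬¬P → Q) ∧ ((R → ¬R) → P)
⇔ (¬¬¬P ∨ Q) ∧ ((R → ¬R) → P)   [eliminate →]
⇔ (¬¬¬P ∨ Q) ∧ (¬(R → ¬R) ∨ P)   [eliminate →]
⇔ (¬¬¬P ∨ Q) ∧ (¬(¬R ∨ ¬R) ∨ P)   [eliminate →]
⇔ (¬P ∨ Q) ∧ (¬(¬R ∨ ¬R) ∨ P)   [double negation]
⇔ (¬P ∨ Q) ∧ (¬¬R ∧ ¬¬R ∨ P)   [De Morgan]
⇔ (¬P ∨ Q) ∧ (R ∧ ¬¬R ∨ P)   [double negation]
⇔ (¬P ∨ Q) ∧ (R ∧ R ∨ P)   [double negation]
⇔ (¬P ∨ Q) ∧ (R ∨ P) ∧ (R ∨ P)   [distribute ∨ over ∧]
⇔ (¬P ∨ Q) ∧ (R ∨ P)   [simplify]

(¬P ∨ Q) ∧ (R ∨ P)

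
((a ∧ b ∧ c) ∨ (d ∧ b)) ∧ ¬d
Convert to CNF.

((a ∧ b ∧ c) ∨ (d ∧ b)) ∧ ¬d
⇔ (a ∨ d) ∧ (a ∨ b) ∧ (b ∨ d) ∧ (b ∨ b) ∧ (c ∨ d) ∧ (c ∨ b) ∧ ¬d   [distribute ∨ over ∧]
⇔ (a ∨ d) ∧ b ∧ (c ∨ d) ∧ ¬d   [simplify]

(a ∨ d) ∧ b ∧ (c ∨ d) ∧ ¬d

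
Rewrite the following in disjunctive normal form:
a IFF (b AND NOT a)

a IFF (b AND NOT a)
⇔ (a IMPLIES (b AND NOT a)) AND ((b AND NOT a) IMPLIES a)   (eliminate IFF)
⇔ (NOT a OR (b AND NOT a)) AND ((b AND NOT a) IMPLIES a)   (eliminate IMPLIES)
⇔ (NOT a OR (b AND NOT a)) AND (NOT (b AND NOT a) OR a)   (eliminate IMPLIES)
⇔ (NOT a OR (b AND NOT a)) AND (NOT b OR NOT NOT a OR a)   (De Morgan)
⇔ (NOT a OR (b AND NOT a)) AND (NOT b OR a OR a)   (double negation)
⇔ (NOT a AND NOT b) OR (NOT a AND a) OR (NOT a AND a) OR (b AND NOT a AND NOT b) OR (b AND NOT a AND a) OR (b AND NOT a AND a)   (distribute AND over OR)
⇔ NOT a AND NOT b   (simplify)

NOT a AND NOT b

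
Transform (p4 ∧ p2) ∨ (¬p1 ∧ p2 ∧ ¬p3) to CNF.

(p4 ∧ p2) ∨ (¬p1 ∧ p2 ∧ ¬p3)
⇔ (p4 ∨ ¬p1) ∧ (p4 ∨ p2) ∧ (p4 ∨ ¬p3) ∧ (p2 ∨ ¬p1) ∧ (p2 ∨ p2) ∧ (p2 ∨ ¬p3)
⇔ (p4 ∨ ¬p1) ∧ (p4 ∨ ¬p3) ∧ p2

(p4 ∨ ¬p1) ∧ (p4 ∨ ¬p3) ∧ p2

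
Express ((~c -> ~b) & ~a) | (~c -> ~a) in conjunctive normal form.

~a | c

((~c -> ~b) & ~a) | (~c -> ~a)
⇔ ((~~c | ~b) & ~a) | (~c -> ~a)   (eliminate ->)
⇔ ((~~c | ~b) & ~a) | ~~c | ~a   (eliminate ->)
⇔ ((c | ~b) & ~a) | ~~c | ~a   (double negation)
⇔ ((c | ~b) & ~a) | c | ~a   (double negation)
⇔ (c | ~b | c | ~a) & (~a | c | ~a)   (distribute | over &)
⇔ ~a | c   (simplify)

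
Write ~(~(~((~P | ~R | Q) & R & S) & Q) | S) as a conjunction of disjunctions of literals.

Q & ~S

~(~(~((~P | ~R | Q) & R & S) & Q) | S)
≡ ~~(~((~P | ~R | Q) & R & S) & Q) & ~S   [De Morgan]
≡ ~((~P | ~R | Q) & R & S) & Q & ~S   [double negation]
≡ (~(~P | ~R | Q) | ~R | ~S) & Q & ~S   [De Morgan]
≡ ((~~P & ~~R & ~Q) | ~R | ~S) & Q & ~S   [De Morgan]
≡ ((P & ~~R & ~Q) | ~R | ~S) & Q & ~S   [double negation]
≡ ((P & R & ~Q) | ~R | ~S) & Q & ~S   [double negation]
≡ (P | ~R | ~S) & (R | ~R | ~S) & (~Q | ~R | ~S) & Q & ~S   [distribute | over &]
≡ Q & ~S   [simplify]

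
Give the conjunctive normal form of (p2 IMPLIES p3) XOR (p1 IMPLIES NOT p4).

(p2 IMPLIES p3) XOR (p1 IMPLIES NOT p4)
≡ ((p2 IMPLIES p3) OR (p1 IMPLIES NOT p4)) AND NOT ((p2 IMPLIES p3) AND (p1 IMPLIES NOT p4))   (expand XOR)
≡ (NOT p2 OR p3 OR (p1 IMPLIES NOT p4)) AND NOT ((p2 IMPLIES p3) AND (p1 IMPLIES NOT p4))   (eliminate IMPLIES)
≡ (NOT p2 OR p3 OR NOT p1 OR NOT p4) AND NOT ((p2 IMPLIES p3) AND (p1 IMPLIES NOT p4))   (eliminate IMPLIES)
≡ (NOT p2 OR p3 OR NOT p1 OR NOT p4) AND NOT ((NOT p2 OR p3) AND (p1 IMPLIES NOT p4))   (eliminate IMPLIES)
≡ (NOT p2 OR p3 OR NOT p1 OR NOT p4) AND NOT ((NOT p2 OR p3) AND (NOT p1 OR NOT p4))   (eliminate IMPLIES)
≡ (NOT p2 OR p3 OR NOT p1 OR NOT p4) AND (NOT (NOT p2 OR p3) OR NOT (NOT p1 OR NOT p4))   (De Morgan)
≡ (NOT p2 OR p3 OR NOT p1 OR NOT p4) AND ((NOT NOT p2 AND NOT p3) OR NOT (NOT p1 OR NOT p4))   (De Morgan)
≡ (NOT p2 OR p3 OR NOT p1 OR NOT p4) AND ((p2 AND NOT p3) OR NOT (NOT p1 OR NOT p4))   (double negation)
≡ (NOT p2 OR p3 OR NOT p1 OR NOT p4) AND ((p2 AND NOT p3) OR (NOT NOT p1 AND NOT NOT p4))   (De Morgan)
≡ (NOT p2 OR p3 OR NOT p1 OR NOT p4) AND ((p2 AND NOT p3) OR (p1 AND NOT NOT p4))   (double negation)
≡ (NOT p2 OR p3 OR NOT p1 OR NOT p4) AND ((p2 AND NOT p3) OR (p1 AND p4))   (double negation)
≡ (NOT p2 OR p3 OR NOT p1 OR NOT p4) AND (p2 OR p1) AND (p2 OR p4) AND (NOT p3 OR p1) AND (NOT p3 OR p4)   (distribute OR over AND)

(NOT p2 OR p3 OR NOT p1 OR NOT p4) AND (p2 OR p1) AND (p2 OR p4) AND (NOT p3 OR p1) AND (NOT p3 OR p4)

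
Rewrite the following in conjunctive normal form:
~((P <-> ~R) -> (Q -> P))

(R | P) & Q & ~P

~((P <-> ~R) -> (Q -> P))
⇔ ~(~(P <-> ~R) | (Q -> P))
⇔ ~(~((P -> ~R) & (~R -> P)) | (Q -> P))
⇔ ~(~((~P | ~R) & (~R -> P)) | (Q -> P))
⇔ ~(~((~P | ~R) & (~~R | P)) | (Q -> P))
⇔ ~(~((~P | ~R) & (~~R | P)) | ~Q | P)
⇔ ~~((~P | ~R) & (~~R | P)) & ~~Q & ~P
⇔ (~P | ~R) & (~~R | P) & ~~Q & ~P
⇔ (~P | ~R) & (R | P) & ~~Q & ~P
⇔ (~P | ~R) & (R | P) & Q & ~P
⇔ (R | P) & Q & ~P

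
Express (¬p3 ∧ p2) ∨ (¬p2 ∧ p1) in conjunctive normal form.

(¬p3 ∧ p2) ∨ (¬p2 ∧ p1)
⇔ (¬p3 ∨ ¬p2) ∧ (¬p3 ∨ p1) ∧ (p2 ∨ ¬p2) ∧ (p2 ∨ p1)   [distribute ∨ over ∧]
⇔ (¬p3 ∨ ¬p2) ∧ (¬p3 ∨ p1) ∧ (p2 ∨ p1)   [simplify]

(¬p3 ∨ ¬p2) ∧ (¬p3 ∨ p1) ∧ (p2 ∨ p1)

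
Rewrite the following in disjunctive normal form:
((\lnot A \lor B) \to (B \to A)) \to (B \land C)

((\lnot A \lor B) \to (B \to A)) \to (B \land C)
≡ \lnot ((\lnot A \lor B) \to (B \to A)) \lor (B \land C)   [eliminate \to]
≡ \lnot (\lnot (\lnot A \lor B) \lor (B \to A)) \lor (B \land C)   [eliminate \to]
≡ \lnot (\lnot (\lnot A \lor B) \lor \lnot B \lor A) \lor (B \land C)   [eliminate \to]
≡ (\lnot \lnot (\lnot A \lor B) \land \lnot \lnot B \land \lnot A) \lor (B \land C)   [De Morgan]
≡ ((\lnot A \lor B) \land \lnot \lnot B \land \lnot A) \lor (B \land C)   [double negation]
≡ ((\lnot A \lor B) \land B \land \lnot A) \lor (B \land C)   [double negation]
≡ (\lnot A \land B \land \lnot A) \lor (B \land B \land \lnot A) \lor (B \land C)   [distribute \land over \lor]
≡ (\lnot A \land B) \lor (B \land C)   [simplify]

(\lnot A \land B) \lor (B \land C)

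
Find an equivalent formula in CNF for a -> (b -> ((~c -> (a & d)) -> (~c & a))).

a -> (b -> ((~c -> (a & d)) -> (~c & a)))
= ~a | (b -> ((~c -> (a & d)) -> (~c & a)))   — eliminate ->
= ~a | ~b | ((~c -> (a & d)) -> (~c & a))   — eliminate ->
= ~a | ~b | ~(~c -> (a & d)) | (~c & a)   — eliminate ->
= ~a | ~b | ~(~~c | (a & d)) | (~c & a)   — eliminate ->
= ~a | ~b | (~~~c & ~(a & d)) | (~c & a)   — De Morgan
= ~a | ~b | (~c & ~(a & d)) | (~c & a)   — double negation
= ~a | ~b | (~c & (~a | ~d)) | (~c & a)   — De Morgan
= (~a | ~b | ~c | ~c) & (~a | ~b | ~c | a) & (~a | ~b | ~a | ~d | ~c) & (~a | ~b | ~a | ~d | a)   — distribute | over &
= ~a | ~b | ~c   — simplify

~a | ~b | ~c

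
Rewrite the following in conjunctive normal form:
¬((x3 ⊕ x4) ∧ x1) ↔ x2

(x3 ∨ x4 ∨ x2) ∧ (¬x3 ∨ ¬x4 ∨ x2) ∧ (x1 ∨ x2) ∧ (¬x2 ∨ ¬x3 ∨ x4 ∨ ¬x1) ∧ (¬x2 ∨ ¬x4 ∨ x3 ∨ ¬x1)

¬((x3 ⊕ x4) ∧ x1) ↔ x2
≡ (¬((x3 ⊕ x4) ∧ x1) → x2) ∧ (x2 → ¬((x3 ⊕ x4) ∧ x1))   — eliminate ↔
≡ (¬¬((x3 ⊕ x4) ∧ x1) ∨ x2) ∧ (x2 → ¬((x3 ⊕ x4) ∧ x1))   — eliminate →
≡ (¬¬((x3 ∨ x4) ∧ ¬(x3 ∧ x4) ∧ x1) ∨ x2) ∧ (x2 → ¬((x3 ⊕ x4) ∧ x1))   — expand ⊕
≡ (¬¬((x3 ∨ x4) ∧ ¬(x3 ∧ x4) ∧ x1) ∨ x2) ∧ (¬x2 ∨ ¬((x3 ⊕ x4) ∧ x1))   — eliminate →
≡ (¬¬((x3 ∨ x4) ∧ ¬(x3 ∧ x4) ∧ x1) ∨ x2) ∧ (¬x2 ∨ ¬((x3 ∨ x4) ∧ ¬(x3 ∧ x4) ∧ x1))   — expand ⊕
≡ (((x3 ∨ x4) ∧ ¬(x3 ∧ x4) ∧ x1) ∨ x2) ∧ (¬x2 ∨ ¬((x3 ∨ x4) ∧ ¬(x3 ∧ x4) ∧ x1))   — double negation
≡ (((x3 ∨ x4) ∧ (¬x3 ∨ ¬x4) ∧ x1) ∨ x2) ∧ (¬x2 ∨ ¬((x3 ∨ x4) ∧ ¬(x3 ∧ x4) ∧ x1))   — De Morgan
≡ (((x3 ∨ x4) ∧ (¬x3 ∨ ¬x4) ∧ x1) ∨ x2) ∧ (¬x2 ∨ ¬(x3 ∨ x4) ∨ ¬¬(x3 ∧ x4) ∨ ¬x1)   — De Morgan
≡ (((x3 ∨ x4) ∧ (¬x3 ∨ ¬x4) ∧ x1) ∨ x2) ∧ (¬x2 ∨ (¬x3 ∧ ¬x4) ∨ ¬¬(x3 ∧ x4) ∨ ¬x1)   — De Morgan
≡ (((x3 ∨ x4) ∧ (¬x3 ∨ ¬x4) ∧ x1) ∨ x2) ∧ (¬x2 ∨ (¬x3 ∧ ¬x4) ∨ (x3 ∧ x4) ∨ ¬x1)   — double negation
≡ (x3 ∨ x4 ∨ x2) ∧ (¬x3 ∨ ¬x4 ∨ x2) ∧ (x1 ∨ x2) ∧ (¬x2 ∨ ¬x3 ∨ x3 ∨ ¬x1) ∧ (¬x2 ∨ ¬x3 ∨ x4 ∨ ¬x1) ∧ (¬x2 ∨ ¬x4 ∨ x3 ∨ ¬x1) ∧ (¬x2 ∨ ¬x4 ∨ x4 ∨ ¬x1)   — distribute ∨ over ∧
≡ (x3 ∨ x4 ∨ x2) ∧ (¬x3 ∨ ¬x4 ∨ x2) ∧ (x1 ∨ x2) ∧ (¬x2 ∨ ¬x3 ∨ x4 ∨ ¬x1) ∧ (¬x2 ∨ ¬x4 ∨ x3 ∨ ¬x1)   — simplify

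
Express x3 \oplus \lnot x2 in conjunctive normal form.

(x3 \lor \lnot x2) \land (\lnot x3 \lor x2)

x3 \oplus \lnot x2
≡ (x3 \lor \lnot x2) \land \lnot (x3 \land \lnot x2)   — expand \oplus
≡ (x3 \lor \lnot x2) \land (\lnot x3 \lor \lnot \lnot x2)   — De Morgan
≡ (x3 \lor \lnot x2) \land (\lnot x3 \lor x2)   — double negation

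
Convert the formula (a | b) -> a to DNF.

(~a & ~b) | a

(a | b) -> a
≡ ~(a | b) | a   [eliminate ->]
≡ (~a & ~b) | a   [De Morgan]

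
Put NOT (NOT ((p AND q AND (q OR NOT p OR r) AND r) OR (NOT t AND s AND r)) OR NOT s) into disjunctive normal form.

(p AND q AND r AND s) OR (NOT t AND s AND r)

NOT (NOT ((p AND q AND (q OR NOT p OR r) AND r) OR (NOT t AND s AND r)) OR NOT s)
⇔ NOT NOT ((p AND q AND (q OR NOT p OR r) AND r) OR (NOT t AND s AND r)) AND NOT NOT s   (De Morgan)
⇔ ((p AND q AND (q OR NOT p OR r) AND r) OR (NOT t AND s AND r)) AND NOT NOT s   (double negation)
⇔ ((p AND q AND (q OR NOT p OR r) AND r) OR (NOT t AND s AND r)) AND s   (double negation)
⇔ (p AND q AND q AND r AND s) OR (p AND q AND NOT p AND r AND s) OR (p AND q AND r AND r AND s) OR (NOT t AND s AND r AND s)   (distribute AND over OR)
⇔ (p AND q AND r AND s) OR (NOT t AND s AND r)   (simplify)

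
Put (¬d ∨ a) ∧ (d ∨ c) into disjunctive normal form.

(¬d ∨ a) ∧ (d ∨ c)
= (¬d ∧ d) ∨ (¬d ∧ c) ∨ (a ∧ d) ∨ (a ∧ c)   — distribute ∧ over ∨
= (¬d ∧ c) ∨ (a ∧ d) ∨ (a ∧ c)   — simplify

(¬d ∧ c) ∨ (a ∧ d) ∨ (a ∧ c)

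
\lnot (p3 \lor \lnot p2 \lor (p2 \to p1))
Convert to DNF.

\lnot (p3 \lor \lnot p2 \lor (p2 \to p1))
≡ \lnot (p3 \lor \lnot p2 \lor \lnot p2 \lor p1)
≡ \lnot p3 \land \lnot \lnot p2 \land \lnot \lnot p2 \land \lnot p1
≡ \lnot p3 \land p2 \land \lnot \lnot p2 \land \lnot p1
≡ \lnot p3 \land p2 \land p2 \land \lnot p1
≡ \lnot p3 \land p2 \land \lnot p1

\lnot p3 \land p2 \land \lnot p1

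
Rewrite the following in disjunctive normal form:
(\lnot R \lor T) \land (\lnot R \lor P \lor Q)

(\lnot R \lor T) \land (\lnot R \lor P \lor Q)
= \lnot R \land \lnot R \lor \lnot R \land P \lor \lnot R \land Q \lor T \land \lnot R \lor T \land P \lor T \land Q   (distribute \land over \lor)
= \lnot R \lor T \land P \lor T \land Q   (simplify)

\lnot R \lor T \land P \lor T \land Q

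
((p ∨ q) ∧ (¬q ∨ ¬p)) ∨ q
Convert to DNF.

((p ∨ q) ∧ (¬q ∨ ¬p)) ∨ q
≡ (p ∧ ¬q) ∨ (p ∧ ¬p) ∨ (q ∧ ¬q) ∨ (q ∧ ¬p) ∨ q   — distribute ∧ over ∨
≡ (p ∧ ¬q) ∨ q   — simplify

(p ∧ ¬q) ∨ q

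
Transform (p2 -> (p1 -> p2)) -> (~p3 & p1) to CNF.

(p2 | ~p3) & p1 & (~p2 | ~p3)

(p2 -> (p1 -> p2)) -> (~p3 & p1)
≡ ~(p2 -> (p1 -> p2)) | (~p3 & p1)   [eliminate ->]
≡ ~(~p2 | (p1 -> p2)) | (~p3 & p1)   [eliminate ->]
≡ ~(~p2 | ~p1 | p2) | (~p3 & p1)   [eliminate ->]
≡ (~~p2 & ~~p1 & ~p2) | (~p3 & p1)   [De Morgan]
≡ (p2 & ~~p1 & ~p2) | (~p3 & p1)   [double negation]
≡ (p2 & p1 & ~p2) | (~p3 & p1)   [double negation]
≡ (p2 | ~p3) & (p2 | p1) & (p1 | ~p3) & (p1 | p1) & (~p2 | ~p3) & (~p2 | p1)   [distribute | over &]
≡ (p2 | ~p3) & p1 & (~p2 | ~p3)   [simplify]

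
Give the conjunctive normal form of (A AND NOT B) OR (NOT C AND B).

(A AND NOT B) OR (NOT C AND B)
⇔ (A OR NOT C) AND (A OR B) AND (NOT B OR NOT C) AND (NOT B OR B)   (distribute OR over AND)
⇔ (A OR NOT C) AND (A OR B) AND (NOT B OR NOT C)   (simplify)

(A OR NOT C) AND (A OR B) AND (NOT B OR NOT C)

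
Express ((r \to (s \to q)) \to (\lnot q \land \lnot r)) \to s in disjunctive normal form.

(\lnot s \land r) \lor q \lor s

((r \to (s \to q)) \to (\lnot q \land \lnot r)) \to s
= \lnot ((r \to (s \to q)) \to (\lnot q \land \lnot r)) \lor s   [eliminate \to]
= \lnot (\lnot (r \to (s \to q)) \lor (\lnot q \land \lnot r)) \lor s   [eliminate \to]
= \lnot (\lnot (\lnot r \lor (s \to q)) \lor (\lnot q \land \lnot r)) \lor s   [eliminate \to]
= \lnot (\lnot (\lnot r \lor \lnot s \lor q) \lor (\lnot q \land \lnot r)) \lor s   [eliminate \to]
= (\lnot \lnot (\lnot r \lor \lnot s \lor q) \land \lnot (\lnot q \land \lnot r)) \lor s   [De Morgan]
= ((\lnot r \lor \lnot s \lor q) \land \lnot (\lnot q \land \lnot r)) \lor s   [double negation]
= ((\lnot r \lor \lnot s \lor q) \land (\lnot \lnot q \lor \lnot \lnot r)) \lor s   [De Morgan]
= ((\lnot r \lor \lnot s \lor q) \land (q \lor \lnot \lnot r)) \lor s   [double negation]
= ((\lnot r \lor \lnot s \lor q) \land (q \lor r)) \lor s   [double negation]
= (\lnot r \land q) \lor (\lnot r \land r) \lor (\lnot s \land q) \lor (\lnot s \land r) \lor (q \land q) \lor (q \land r) \lor s   [distribute \land over \lor]
= (\lnot s \land r) \lor q \lor s   [simplify]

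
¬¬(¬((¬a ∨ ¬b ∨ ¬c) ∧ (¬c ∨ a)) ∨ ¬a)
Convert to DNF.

¬¬(¬((¬a ∨ ¬b ∨ ¬c) ∧ (¬c ∨ a)) ∨ ¬a)
≡ ¬((¬a ∨ ¬b ∨ ¬c) ∧ (¬c ∨ a)) ∨ ¬a   [double negation]
≡ ¬(¬a ∨ ¬b ∨ ¬c) ∨ ¬(¬c ∨ a) ∨ ¬a   [De Morgan]
≡ (¬¬a ∧ ¬¬b ∧ ¬¬c) ∨ ¬(¬c ∨ a) ∨ ¬a   [De Morgan]
≡ (a ∧ ¬¬b ∧ ¬¬c) ∨ ¬(¬c ∨ a) ∨ ¬a   [double negation]
≡ (a ∧ b ∧ ¬¬c) ∨ ¬(¬c ∨ a) ∨ ¬a   [double negation]
≡ (a ∧ b ∧ c) ∨ ¬(¬c ∨ a) ∨ ¬a   [double negation]
≡ (a ∧ b ∧ c) ∨ (¬¬c ∧ ¬a) ∨ ¬a   [De Morgan]
≡ (a ∧ b ∧ c) ∨ (c ∧ ¬a) ∨ ¬a   [double negation]
≡ (a ∧ b ∧ c) ∨ ¬a   [simplify]

(a ∧ b ∧ c) ∨ ¬a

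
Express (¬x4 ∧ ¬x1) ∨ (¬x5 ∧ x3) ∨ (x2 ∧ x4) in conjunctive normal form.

(¬x4 ∧ ¬x1) ∨ (¬x5 ∧ x3) ∨ (x2 ∧ x4)
≡ (¬x4 ∨ ¬x5 ∨ x2) ∧ (¬x4 ∨ ¬x5 ∨ x4) ∧ (¬x4 ∨ x3 ∨ x2) ∧ (¬x4 ∨ x3 ∨ x4) ∧ (¬x1 ∨ ¬x5 ∨ x2) ∧ (¬x1 ∨ ¬x5 ∨ x4) ∧ (¬x1 ∨ x3 ∨ x2) ∧ (¬x1 ∨ x3 ∨ x4)   (distribute ∨ over ∧)
≡ (¬x4 ∨ ¬x5 ∨ x2) ∧ (¬x4 ∨ x3 ∨ x2) ∧ (¬x1 ∨ ¬x5 ∨ x2) ∧ (¬x1 ∨ ¬x5 ∨ x4) ∧ (¬x1 ∨ x3 ∨ x2) ∧ (¬x1 ∨ x3 ∨ x4)   (simplify)

(¬x4 ∨ ¬x5 ∨ x2) ∧ (¬x4 ∨ x3 ∨ x2) ∧ (¬x1 ∨ ¬x5 ∨ x2) ∧ (¬x1 ∨ ¬x5 ∨ x4) ∧ (¬x1 ∨ x3 ∨ x2) ∧ (¬x1 ∨ x3 ∨ x4)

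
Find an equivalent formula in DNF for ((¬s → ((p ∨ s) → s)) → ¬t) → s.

(¬p ∧ ¬s ∧ t) ∨ s

((¬s → ((p ∨ s) → s)) → ¬t) → s
≡ ¬((¬s → ((p ∨ s) → s)) → ¬t) ∨ s
≡ ¬(¬(¬s → ((p ∨ s) → s)) ∨ ¬t) ∨ s
≡ ¬(¬(¬¬s ∨ ((p ∨ s) → s)) ∨ ¬t) ∨ s
≡ ¬(¬(¬¬s ∨ ¬(p ∨ s) ∨ s) ∨ ¬t) ∨ s
≡ (¬¬(¬¬s ∨ ¬(p ∨ s) ∨ s) ∧ ¬¬t) ∨ s
≡ ((¬¬s ∨ ¬(p ∨ s) ∨ s) ∧ ¬¬t) ∨ s
≡ ((s ∨ ¬(p ∨ s) ∨ s) ∧ ¬¬t) ∨ s
≡ ((s ∨ (¬p ∧ ¬s) ∨ s) ∧ ¬¬t) ∨ s
≡ ((s ∨ (¬p ∧ ¬s) ∨ s) ∧ t) ∨ s
≡ (s ∧ t) ∨ (¬p ∧ ¬s ∧ t) ∨ (s ∧ t) ∨ s
≡ (¬p ∧ ¬s ∧ t) ∨ s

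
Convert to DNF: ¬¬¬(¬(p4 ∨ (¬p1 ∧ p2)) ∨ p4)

¬p1 ∧ p2 ∧ ¬p4

¬¬¬(¬(p4 ∨ (¬p1 ∧ p2)) ∨ p4)
≡ ¬(¬(p4 ∨ (¬p1 ∧ p2)) ∨ p4)   [double negation]
≡ ¬¬(p4 ∨ (¬p1 ∧ p2)) ∧ ¬p4   [De Morgan]
≡ (p4 ∨ (¬p1 ∧ p2)) ∧ ¬p4   [double negation]
≡ (p4 ∧ ¬p4) ∨ (¬p1 ∧ p2 ∧ ¬p4)   [distribute ∧ over ∨]
≡ ¬p1 ∧ p2 ∧ ¬p4   [simplify]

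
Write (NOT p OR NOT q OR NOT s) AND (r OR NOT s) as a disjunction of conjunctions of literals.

(NOT p AND r) OR (NOT q AND r) OR NOT s

(NOT p OR NOT q OR NOT s) AND (r OR NOT s)
≡ (NOT p AND r) OR (NOT p AND NOT s) OR (NOT q AND r) OR (NOT q AND NOT s) OR (NOT s AND r) OR (NOT s AND NOT s)   [distribute AND over OR]
≡ (NOT p AND r) OR (NOT q AND r) OR NOT s   [simplify]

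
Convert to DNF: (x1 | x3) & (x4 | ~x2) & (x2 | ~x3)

(x1 | x3) & (x4 | ~x2) & (x2 | ~x3)
= (x1 & x4 & x2) | (x1 & x4 & ~x3) | (x1 & ~x2 & x2) | (x1 & ~x2 & ~x3) | (x3 & x4 & x2) | (x3 & x4 & ~x3) | (x3 & ~x2 & x2) | (x3 & ~x2 & ~x3)   [distribute & over |]
= (x1 & x4 & x2) | (x1 & x4 & ~x3) | (x1 & ~x2 & ~x3) | (x3 & x4 & x2)   [simplify]

(x1 & x4 & x2) | (x1 & x4 & ~x3) | (x1 & ~x2 & ~x3) | (x3 & x4 & x2)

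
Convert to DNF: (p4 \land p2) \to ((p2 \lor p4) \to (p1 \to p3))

(p4 \land p2) \to ((p2 \lor p4) \to (p1 \to p3))
≡ \lnot (p4 \land p2) \lor ((p2 \lor p4) \to (p1 \to p3))   — eliminate \to
≡ \lnot (p4 \land p2) \lor \lnot (p2 \lor p4) \lor (p1 \to p3)   — eliminate \to
≡ \lnot (p4 \land p2) \lor \lnot (p2 \lor p4) \lor \lnot p1 \lor p3   — eliminate \to
≡ \lnot p4 \lor \lnot p2 \lor \lnot (p2 \lor p4) \lor \lnot p1 \lor p3   — De Morgan
≡ \lnot p4 \lor \lnot p2 \lor (\lnot p2 \land \lnot p4) \lor \lnot p1 \lor p3   — De Morgan
≡ \lnot p4 \lor \lnot p2 \lor \lnot p1 \lor p3   — simplify

\lnot p4 \lor \lnot p2 \lor \lnot p1 \lor p3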